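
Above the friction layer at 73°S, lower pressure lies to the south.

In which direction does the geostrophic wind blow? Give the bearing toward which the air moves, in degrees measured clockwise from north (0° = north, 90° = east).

090°

The pressure-gradient force points toward the south (bearing 180°).
Geostrophic balance: in the Southern Hemisphere the Coriolis force deflects motion to the left, so the geostrophic wind blows 90° to the left of the pressure-gradient force (low pressure on the right).
Rotating 180° by 90° counterclockwise gives 090° — the wind blows toward the east.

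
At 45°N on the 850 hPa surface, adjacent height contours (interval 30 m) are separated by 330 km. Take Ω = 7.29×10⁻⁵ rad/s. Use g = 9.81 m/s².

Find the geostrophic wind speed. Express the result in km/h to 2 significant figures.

Coriolis parameter at 45°N:
f = 2Ω sin φ = 2 × 7.29×10⁻⁵ × sin 45° = 1.03×10⁻⁴ s⁻¹
Height gradient: |∂Z/∂n| = 30 m / 330000 m = 9.09×10⁻⁵
On a pressure surface, geostrophic balance gives V_g = (g/f)|∂Z/∂n|:
V_g = 9.81 × 9.09×10⁻⁵ / 1.03×10⁻⁴ = 8.65 m/s
Converting: 8.65 m/s × 3.6 = 31 km/h

31 km/h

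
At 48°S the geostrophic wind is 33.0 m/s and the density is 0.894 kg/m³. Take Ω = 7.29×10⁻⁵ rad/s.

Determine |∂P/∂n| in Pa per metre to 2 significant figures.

Coriolis parameter at 48°S:
f = 2Ω sin φ = 2 × 7.29×10⁻⁵ × sin 48° = 1.08×10⁻⁴ s⁻¹
Geostrophic balance rearranged: |∂P/∂n| = f ρ V_g
|∂P/∂n| = 1.08×10⁻⁴ × 0.894 × 33.0 = 3.20×10⁻³ Pa/m

3.2×10⁻³ Pa/m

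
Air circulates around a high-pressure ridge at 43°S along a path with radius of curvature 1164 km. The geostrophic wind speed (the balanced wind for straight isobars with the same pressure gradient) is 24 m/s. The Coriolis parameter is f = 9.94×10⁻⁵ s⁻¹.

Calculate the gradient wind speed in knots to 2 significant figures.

66 knots

Around a high, pressure-gradient force acts outward with centrifugal, so Coriolis balances both:
fV = (1/ρ)|∂P/∂n| + V²/R  →  V² − fR·V + fR·V_g = 0
With fR = 9.94×10⁻⁵ × 1164×10³ m = 116 m/s:
V = [fR − √((fR)² − 4 fR V_g)]/2 = [116 − √(116² − 4×116×24)]/2 = 34 m/s
Supergeostrophic (V > V_g = 24 m/s), as expected around a high.
Converting: 34 m/s × 1.944 = 66 knots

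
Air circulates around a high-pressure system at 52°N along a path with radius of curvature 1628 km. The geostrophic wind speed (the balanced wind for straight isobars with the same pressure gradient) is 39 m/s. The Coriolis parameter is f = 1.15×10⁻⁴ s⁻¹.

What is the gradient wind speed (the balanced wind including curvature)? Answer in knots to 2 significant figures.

Around a high, pressure-gradient force acts outward with centrifugal, so Coriolis balances both:
fV = (1/ρ)|∂P/∂n| + V²/R  →  V² − fR·V + fR·V_g = 0
With fR = 1.15×10⁻⁴ × 1628×10³ m = 187 m/s:
V = [fR − √((fR)² − 4 fR V_g)]/2 = [187 − √(187² − 4×187×39)]/2 = 55.4 m/s
Supergeostrophic (V > V_g = 39 m/s), as expected around a high.
Converting: 55.4 m/s × 1.944 = 110 knots

110 knots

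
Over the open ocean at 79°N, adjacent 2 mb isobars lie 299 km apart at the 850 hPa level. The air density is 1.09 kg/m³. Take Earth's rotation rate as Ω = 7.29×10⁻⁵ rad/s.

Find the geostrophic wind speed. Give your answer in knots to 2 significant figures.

8.3 knots

Coriolis parameter at 79°N:
f = 2Ω sin φ = 2 × 7.29×10⁻⁵ × sin 79° = 1.43×10⁻⁴ s⁻¹
Pressure gradient: |∂P/∂n| = 200 Pa / 299000 m = 6.69×10⁻⁴ Pa/m
Geostrophic balance (pressure-gradient force = Coriolis force):
V_g = (1/(fρ)) |∂P/∂n| = 6.69×10⁻⁴ / (1.43×10⁻⁴ × 1.09) = 4.29 m/s
Converting: 4.29 m/s × 1.944 = 8.3 knots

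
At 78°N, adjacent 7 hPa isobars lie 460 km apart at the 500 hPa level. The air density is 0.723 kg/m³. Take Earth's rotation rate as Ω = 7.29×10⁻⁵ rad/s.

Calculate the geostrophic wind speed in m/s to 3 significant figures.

Coriolis parameter at 78°N:
f = 2Ω sin φ = 2 × 7.29×10⁻⁵ × sin 78° = 1.43×10⁻⁴ s⁻¹
Pressure gradient: |∂P/∂n| = 700 Pa / 460000 m = 1.52×10⁻³ Pa/m
Geostrophic balance (pressure-gradient force = Coriolis force):
V_g = (1/(fρ)) |∂P/∂n| = 1.52×10⁻³ / (1.43×10⁻⁴ × 0.723) = 14.8 m/s

14.8 m/s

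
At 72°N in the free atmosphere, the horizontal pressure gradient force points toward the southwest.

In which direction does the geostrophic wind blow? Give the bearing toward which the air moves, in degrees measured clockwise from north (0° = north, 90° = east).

The pressure-gradient force points toward the southwest (bearing 225°).
Geostrophic balance: in the Northern Hemisphere the Coriolis force deflects motion to the right, so the geostrophic wind blows 90° to the right of the pressure-gradient force (low pressure on the left).
Rotating 225° by 90° clockwise gives 315° — the wind blows toward the northwest.

315°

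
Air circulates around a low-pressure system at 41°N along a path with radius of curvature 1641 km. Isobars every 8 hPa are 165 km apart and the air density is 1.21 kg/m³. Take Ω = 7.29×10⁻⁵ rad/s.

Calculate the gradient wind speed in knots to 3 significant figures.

Coriolis parameter at 41°N:
f = 2Ω sin φ = 2 × 7.29×10⁻⁵ × sin 41° = 9.57×10⁻⁵ s⁻¹
Pressure gradient: |∂P/∂n| = 800 Pa / 165000 m = 4.85×10⁻³ Pa/m
Geostrophic speed: V_g = |∂P/∂n|/(fρ) = 4.85×10⁻³/(9.57×10⁻⁵ × 1.21) = 41.9 m/s
Around a low, centrifugal force acts outward with Coriolis, so pressure-gradient force balances both:
(1/ρ)|∂P/∂n| = fV + V²/R  →  V² + fR·V − fR·V_g = 0
With fR = 9.57×10⁻⁵ × 1641×10³ m = 157 m/s:
V = [−fR + √((fR)² + 4 fR V_g)]/2 = [−157 + √(157² + 4×157×41.9)]/2 = 34.4 m/s
Subgeostrophic (V < V_g = 41.9 m/s), as expected around a low.
Converting: 34.4 m/s × 1.944 = 66.8 knots

66.8 knots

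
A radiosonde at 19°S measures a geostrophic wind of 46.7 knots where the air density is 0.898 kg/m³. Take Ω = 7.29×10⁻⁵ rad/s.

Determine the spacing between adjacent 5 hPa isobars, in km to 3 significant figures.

Coriolis parameter at 19°S:
f = 2Ω sin φ = 2 × 7.29×10⁻⁵ × sin 19° = 4.75×10⁻⁵ s⁻¹
Wind speed in SI: 46.7 knots = 24.0 m/s
Geostrophic balance rearranged: |∂P/∂n| = f ρ V_g
|∂P/∂n| = 4.75×10⁻⁵ × 0.898 × 24.0 = 1.02×10⁻³ Pa/m
Isobar spacing: Δn = ΔP/|∂P/∂n| = 500 Pa / 1.02×10⁻³ Pa/m = 488247 m ≈ 488 km

488 km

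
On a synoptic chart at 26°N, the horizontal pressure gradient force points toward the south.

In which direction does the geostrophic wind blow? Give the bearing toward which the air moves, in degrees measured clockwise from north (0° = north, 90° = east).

The pressure-gradient force points toward the south (bearing 180°).
Geostrophic balance: in the Northern Hemisphere the Coriolis force deflects motion to the right, so the geostrophic wind blows 90° to the right of the pressure-gradient force (low pressure on the left).
Rotating 180° by 90° clockwise gives 270° — the wind blows toward the west.

270°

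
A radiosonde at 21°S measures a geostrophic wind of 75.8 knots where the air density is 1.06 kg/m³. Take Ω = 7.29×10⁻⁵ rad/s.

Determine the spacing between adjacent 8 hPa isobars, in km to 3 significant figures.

Coriolis parameter at 21°S:
f = 2Ω sin φ = 2 × 7.29×10⁻⁵ × sin 21° = 5.23×10⁻⁵ s⁻¹
Wind speed in SI: 75.8 knots = 39.0 m/s
Geostrophic balance rearranged: |∂P/∂n| = f ρ V_g
|∂P/∂n| = 5.23×10⁻⁵ × 1.06 × 39.0 = 2.16×10⁻³ Pa/m
Isobar spacing: Δn = ΔP/|∂P/∂n| = 800 Pa / 2.16×10⁻³ Pa/m = 370416 m ≈ 370 km

370 km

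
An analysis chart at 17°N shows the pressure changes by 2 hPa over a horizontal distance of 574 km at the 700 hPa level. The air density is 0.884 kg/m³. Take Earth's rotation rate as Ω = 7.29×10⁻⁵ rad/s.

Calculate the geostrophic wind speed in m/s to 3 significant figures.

Coriolis parameter at 17°N:
f = 2Ω sin φ = 2 × 7.29×10⁻⁵ × sin 17° = 4.26×10⁻⁵ s⁻¹
Pressure gradient: |∂P/∂n| = 200 Pa / 574000 m = 3.48×10⁻⁴ Pa/m
Geostrophic balance (pressure-gradient force = Coriolis force):
V_g = (1/(fρ)) |∂P/∂n| = 3.48×10⁻⁴ / (4.26×10⁻⁵ × 0.884) = 9.25 m/s

9.25 m/s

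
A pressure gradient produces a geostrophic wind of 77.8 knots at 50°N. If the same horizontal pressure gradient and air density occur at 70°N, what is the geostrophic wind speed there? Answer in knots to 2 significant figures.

With the same pressure gradient and density, V_g ∝ 1/f ∝ 1/sin φ.
V₂ = V₁ · sin φ₁ / sin φ₂ = 77.8 × sin 50° / sin 70°
V₂ = 77.8 × 0.7660/0.9397 = 63 knots

63 knots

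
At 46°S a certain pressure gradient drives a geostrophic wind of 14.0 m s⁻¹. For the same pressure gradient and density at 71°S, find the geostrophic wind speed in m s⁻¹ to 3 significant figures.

With the same pressure gradient and density, V_g ∝ 1/f ∝ 1/sin φ.
V₂ = V₁ · sin φ₁ / sin φ₂ = 14.0 × sin 46° / sin 71°
V₂ = 14.0 × 0.7193/0.9455 = 10.7 m s⁻¹

10.7 m s⁻¹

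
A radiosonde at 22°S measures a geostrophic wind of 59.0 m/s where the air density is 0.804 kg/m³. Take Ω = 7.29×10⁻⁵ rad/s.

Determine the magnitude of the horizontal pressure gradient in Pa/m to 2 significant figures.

2.6×10⁻³ Pa/m

Coriolis parameter at 22°S:
f = 2Ω sin φ = 2 × 7.29×10⁻⁵ × sin 22° = 5.46×10⁻⁵ s⁻¹
Geostrophic balance rearranged: |∂P/∂n| = f ρ V_g
|∂P/∂n| = 5.46×10⁻⁵ × 0.804 × 59.0 = 2.59×10⁻³ Pa/m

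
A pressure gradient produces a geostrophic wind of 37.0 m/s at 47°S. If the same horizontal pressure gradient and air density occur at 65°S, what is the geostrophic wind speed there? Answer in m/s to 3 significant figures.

With the same pressure gradient and density, V_g ∝ 1/f ∝ 1/sin φ.
V₂ = V₁ · sin φ₁ / sin φ₂ = 37.0 × sin 47° / sin 65°
V₂ = 37.0 × 0.7314/0.9063 = 29.9 m/s

29.9 m/s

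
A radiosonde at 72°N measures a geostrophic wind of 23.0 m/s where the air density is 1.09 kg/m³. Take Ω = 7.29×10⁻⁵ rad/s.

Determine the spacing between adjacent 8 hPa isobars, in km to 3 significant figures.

Coriolis parameter at 72°N:
f = 2Ω sin φ = 2 × 7.29×10⁻⁵ × sin 72° = 1.39×10⁻⁴ s⁻¹
Geostrophic balance rearranged: |∂P/∂n| = f ρ V_g
|∂P/∂n| = 1.39×10⁻⁴ × 1.09 × 23.0 = 3.48×10⁻³ Pa/m
Isobar spacing: Δn = ΔP/|∂P/∂n| = 800 Pa / 3.48×10⁻³ Pa/m = 230129 m ≈ 230 km

230 km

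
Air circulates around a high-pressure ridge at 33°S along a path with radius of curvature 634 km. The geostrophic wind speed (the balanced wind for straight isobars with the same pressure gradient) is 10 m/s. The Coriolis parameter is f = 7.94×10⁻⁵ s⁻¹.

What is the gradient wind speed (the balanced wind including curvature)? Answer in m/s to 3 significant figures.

Around a high, pressure-gradient force acts outward with centrifugal, so Coriolis balances both:
fV = (1/ρ)|∂P/∂n| + V²/R  →  V² − fR·V + fR·V_g = 0
With fR = 7.94×10⁻⁵ × 634×10³ m = 50.3 m/s:
V = [fR − √((fR)² − 4 fR V_g)]/2 = [50.3 − √(50.3² − 4×50.3×10)]/2 = 13.8 m/s
Supergeostrophic (V > V_g = 10 m/s), as expected around a high.

13.8 m/s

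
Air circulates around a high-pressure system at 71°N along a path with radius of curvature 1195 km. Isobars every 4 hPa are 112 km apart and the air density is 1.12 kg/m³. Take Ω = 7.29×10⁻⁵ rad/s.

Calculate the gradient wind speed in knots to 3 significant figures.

54.1 knots

Coriolis parameter at 71°N:
f = 2Ω sin φ = 2 × 7.29×10⁻⁵ × sin 71° = 1.38×10⁻⁴ s⁻¹
Pressure gradient: |∂P/∂n| = 400 Pa / 112000 m = 3.57×10⁻³ Pa/m
Geostrophic speed: V_g = |∂P/∂n|/(fρ) = 3.57×10⁻³/(1.38×10⁻⁴ × 1.12) = 23.1 m/s
Around a high, pressure-gradient force acts outward with centrifugal, so Coriolis balances both:
fV = (1/ρ)|∂P/∂n| + V²/R  →  V² − fR·V + fR·V_g = 0
With fR = 1.38×10⁻⁴ × 1195×10³ m = 165 m/s:
V = [fR − √((fR)² − 4 fR V_g)]/2 = [165 − √(165² − 4×165×23.1)]/2 = 27.8 m/s
Supergeostrophic (V > V_g = 23.1 m/s), as expected around a high.
Converting: 27.8 m/s × 1.944 = 54.1 knots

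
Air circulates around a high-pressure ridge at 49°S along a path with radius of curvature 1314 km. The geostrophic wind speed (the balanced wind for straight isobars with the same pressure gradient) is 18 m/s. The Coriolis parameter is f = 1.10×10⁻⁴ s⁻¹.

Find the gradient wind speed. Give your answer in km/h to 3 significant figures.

75.9 km/h

Around a high, pressure-gradient force acts outward with centrifugal, so Coriolis balances both:
fV = (1/ρ)|∂P/∂n| + V²/R  →  V² − fR·V + fR·V_g = 0
With fR = 1.10×10⁻⁴ × 1314×10³ m = 145 m/s:
V = [fR − √((fR)² − 4 fR V_g)]/2 = [145 − √(145² − 4×145×18)]/2 = 21.1 m/s
Supergeostrophic (V > V_g = 18 m/s), as expected around a high.
Converting: 21.1 m/s × 3.6 = 75.9 km/h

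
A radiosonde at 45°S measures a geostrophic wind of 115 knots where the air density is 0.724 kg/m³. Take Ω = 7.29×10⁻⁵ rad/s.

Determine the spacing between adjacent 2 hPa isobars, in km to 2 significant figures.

Coriolis parameter at 45°S:
f = 2Ω sin φ = 2 × 7.29×10⁻⁵ × sin 45° = 1.03×10⁻⁴ s⁻¹
Wind speed in SI: 115 knots = 59.2 m/s
Geostrophic balance rearranged: |∂P/∂n| = f ρ V_g
|∂P/∂n| = 1.03×10⁻⁴ × 0.724 × 59.2 = 4.42×10⁻³ Pa/m
Isobar spacing: Δn = ΔP/|∂P/∂n| = 200 Pa / 4.42×10⁻³ Pa/m = 45291 m ≈ 45 km

45 km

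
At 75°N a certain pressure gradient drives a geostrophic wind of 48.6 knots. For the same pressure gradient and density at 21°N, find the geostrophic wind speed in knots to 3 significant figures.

With the same pressure gradient and density, V_g ∝ 1/f ∝ 1/sin φ.
V₂ = V₁ · sin φ₁ / sin φ₂ = 48.6 × sin 75° / sin 21°
V₂ = 48.6 × 0.9659/0.3584 = 131 knots

131 knots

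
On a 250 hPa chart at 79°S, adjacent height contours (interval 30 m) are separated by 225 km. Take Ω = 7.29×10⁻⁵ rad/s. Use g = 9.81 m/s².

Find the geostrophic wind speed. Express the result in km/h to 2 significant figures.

33 km/h

Coriolis parameter at 79°S:
f = 2Ω sin φ = 2 × 7.29×10⁻⁵ × sin 79° = 1.43×10⁻⁴ s⁻¹
Height gradient: |∂Z/∂n| = 30 m / 225000 m = 1.33×10⁻⁴
On a pressure surface, geostrophic balance gives V_g = (g/f)|∂Z/∂n|:
V_g = 9.81 × 1.33×10⁻⁴ / 1.43×10⁻⁴ = 9.14 m/s
Converting: 9.14 m/s × 3.6 = 33 km/h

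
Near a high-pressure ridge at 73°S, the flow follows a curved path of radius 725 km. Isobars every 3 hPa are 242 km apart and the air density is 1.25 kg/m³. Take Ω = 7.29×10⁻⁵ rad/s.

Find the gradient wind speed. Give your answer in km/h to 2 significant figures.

Coriolis parameter at 73°S:
f = 2Ω sin φ = 2 × 7.29×10⁻⁵ × sin 73° = 1.39×10⁻⁴ s⁻¹
Pressure gradient: |∂P/∂n| = 300 Pa / 242000 m = 1.24×10⁻³ Pa/m
Geostrophic speed: V_g = |∂P/∂n|/(fρ) = 1.24×10⁻³/(1.39×10⁻⁴ × 1.25) = 7.11 m/s
Around a high, pressure-gradient force acts outward with centrifugal, so Coriolis balances both:
fV = (1/ρ)|∂P/∂n| + V²/R  →  V² − fR·V + fR·V_g = 0
With fR = 1.39×10⁻⁴ × 725×10³ m = 101 m/s:
V = [fR − √((fR)² − 4 fR V_g)]/2 = [101 − √(101² − 4×101×7.11)]/2 = 7.7 m/s
Supergeostrophic (V > V_g = 7.11 m/s), as expected around a high.
Converting: 7.7 m/s × 3.6 = 28 km/h

28 km/h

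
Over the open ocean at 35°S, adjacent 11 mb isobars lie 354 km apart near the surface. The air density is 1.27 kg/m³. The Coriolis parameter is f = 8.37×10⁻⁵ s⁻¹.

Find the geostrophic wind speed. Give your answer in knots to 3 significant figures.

56.8 knots

Pressure gradient: |∂P/∂n| = 1100 Pa / 354000 m = 3.11×10⁻³ Pa/m
Geostrophic balance (pressure-gradient force = Coriolis force):
V_g = (1/(fρ)) |∂P/∂n| = 3.11×10⁻³ / (8.37×10⁻⁵ × 1.27) = 29.2 m/s
Converting: 29.2 m/s × 1.944 = 56.8 knots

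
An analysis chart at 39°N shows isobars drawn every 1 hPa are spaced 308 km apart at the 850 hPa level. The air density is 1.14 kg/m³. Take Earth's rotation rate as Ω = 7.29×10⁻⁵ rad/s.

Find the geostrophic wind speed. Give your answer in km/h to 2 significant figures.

11 km/h

Coriolis parameter at 39°N:
f = 2Ω sin φ = 2 × 7.29×10⁻⁵ × sin 39° = 9.18×10⁻⁵ s⁻¹
Pressure gradient: |∂P/∂n| = 100 Pa / 308000 m = 3.25×10⁻⁴ Pa/m
Geostrophic balance (pressure-gradient force = Coriolis force):
V_g = (1/(fρ)) |∂P/∂n| = 3.25×10⁻⁴ / (9.18×10⁻⁵ × 1.14) = 3.10 m/s
Converting: 3.10 m/s × 3.6 = 11 km/h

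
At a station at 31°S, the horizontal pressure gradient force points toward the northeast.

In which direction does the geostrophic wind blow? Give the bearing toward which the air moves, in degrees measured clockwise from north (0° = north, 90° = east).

315°

The pressure-gradient force points toward the northeast (bearing 045°).
Geostrophic balance: in the Southern Hemisphere the Coriolis force deflects motion to the left, so the geostrophic wind blows 90° to the left of the pressure-gradient force (low pressure on the right).
Rotating 045° by 90° counterclockwise gives 315° — the wind blows toward the northwest.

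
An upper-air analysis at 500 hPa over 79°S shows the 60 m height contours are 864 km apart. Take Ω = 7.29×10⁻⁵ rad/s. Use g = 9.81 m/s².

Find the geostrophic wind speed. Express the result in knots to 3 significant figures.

9.25 knots

Coriolis parameter at 79°S:
f = 2Ω sin φ = 2 × 7.29×10⁻⁵ × sin 79° = 1.43×10⁻⁴ s⁻¹
Height gradient: |∂Z/∂n| = 60 m / 864000 m = 6.94×10⁻⁵
On a pressure surface, geostrophic balance gives V_g = (g/f)|∂Z/∂n|:
V_g = 9.81 × 6.94×10⁻⁵ / 1.43×10⁻⁴ = 4.76 m/s
Converting: 4.76 m/s × 1.944 = 9.25 knots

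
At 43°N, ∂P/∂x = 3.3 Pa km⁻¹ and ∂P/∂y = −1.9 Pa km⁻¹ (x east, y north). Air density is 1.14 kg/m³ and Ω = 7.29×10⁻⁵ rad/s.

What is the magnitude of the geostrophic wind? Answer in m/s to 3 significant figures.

33.6 m/s

Coriolis parameter at 43°N:
f = 2Ω sin φ = 2 × 7.29×10⁻⁵ × sin 43° = 9.94×10⁻⁵ s⁻¹
Component geostrophic relations (x east, y north):
u_g = −(1/(fρ)) ∂P/∂y,  v_g = (1/(fρ)) ∂P/∂x
u_g = −(−1.9×10⁻³)/(9.94×10⁻⁵ × 1.14) = 16.8 m/s;  v_g = (3.3×10⁻³)/(9.94×10⁻⁵ × 1.14) = 29.1 m/s
|V_g| = √(u_g² + v_g²) = 33.6 m/s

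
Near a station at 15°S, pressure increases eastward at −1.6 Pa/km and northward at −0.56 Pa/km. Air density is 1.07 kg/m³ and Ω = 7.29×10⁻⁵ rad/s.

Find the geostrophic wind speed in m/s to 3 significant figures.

42.0 m/s

Coriolis parameter at 15°S:
f = 2Ω sin φ = 2 × 7.29×10⁻⁵ × sin 15° = 3.77×10⁻⁵ s⁻¹
In the Southern Hemisphere f is negative: f = −3.77×10⁻⁵ s⁻¹.
Component geostrophic relations (x east, y north):
u_g = −(1/(fρ)) ∂P/∂y,  v_g = (1/(fρ)) ∂P/∂x
u_g = −(−0.56×10⁻³)/(−3.77×10⁻⁵ × 1.07) = −13.9 m/s;  v_g = (−1.6×10⁻³)/(−3.77×10⁻⁵ × 1.07) = 39.6 m/s
|V_g| = √(u_g² + v_g²) = 42.0 m/s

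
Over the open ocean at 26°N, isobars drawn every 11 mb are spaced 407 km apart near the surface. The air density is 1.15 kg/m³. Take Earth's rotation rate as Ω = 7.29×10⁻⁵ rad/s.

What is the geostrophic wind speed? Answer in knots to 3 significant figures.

71.5 knots

Coriolis parameter at 26°N:
f = 2Ω sin φ = 2 × 7.29×10⁻⁵ × sin 26° = 6.39×10⁻⁵ s⁻¹
Pressure gradient: |∂P/∂n| = 1100 Pa / 407000 m = 2.70×10⁻³ Pa/m
Geostrophic balance (pressure-gradient force = Coriolis force):
V_g = (1/(fρ)) |∂P/∂n| = 2.70×10⁻³ / (6.39×10⁻⁵ × 1.15) = 36.8 m/s
Converting: 36.8 m/s × 1.944 = 71.5 knots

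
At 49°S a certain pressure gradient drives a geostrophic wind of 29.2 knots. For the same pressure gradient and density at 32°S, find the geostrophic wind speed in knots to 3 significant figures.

41.6 knots

With the same pressure gradient and density, V_g ∝ 1/f ∝ 1/sin φ.
V₂ = V₁ · sin φ₁ / sin φ₂ = 29.2 × sin 49° / sin 32°
V₂ = 29.2 × 0.7547/0.5299 = 41.6 knots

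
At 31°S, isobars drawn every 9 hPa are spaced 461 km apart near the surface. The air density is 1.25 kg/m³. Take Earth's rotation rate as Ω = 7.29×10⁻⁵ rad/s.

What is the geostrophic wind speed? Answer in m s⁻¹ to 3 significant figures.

20.8 m s⁻¹

Coriolis parameter at 31°S:
f = 2Ω sin φ = 2 × 7.29×10⁻⁵ × sin 31° = 7.51×10⁻⁵ s⁻¹
Pressure gradient: |∂P/∂n| = 900 Pa / 461000 m = 1.95×10⁻³ Pa/m
Geostrophic balance (pressure-gradient force = Coriolis force):
V_g = (1/(fρ)) |∂P/∂n| = 1.95×10⁻³ / (7.51×10⁻⁵ × 1.25) = 20.8 m/s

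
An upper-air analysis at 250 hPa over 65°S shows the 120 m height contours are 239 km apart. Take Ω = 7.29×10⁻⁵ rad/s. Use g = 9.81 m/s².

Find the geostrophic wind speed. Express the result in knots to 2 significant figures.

72 knots

Coriolis parameter at 65°S:
f = 2Ω sin φ = 2 × 7.29×10⁻⁵ × sin 65° = 1.32×10⁻⁴ s⁻¹
Height gradient: |∂Z/∂n| = 120 m / 239000 m = 5.02×10⁻⁴
On a pressure surface, geostrophic balance gives V_g = (g/f)|∂Z/∂n|:
V_g = 9.81 × 5.02×10⁻⁴ / 1.32×10⁻⁴ = 37.3 m/s
Converting: 37.3 m/s × 1.944 = 72 knots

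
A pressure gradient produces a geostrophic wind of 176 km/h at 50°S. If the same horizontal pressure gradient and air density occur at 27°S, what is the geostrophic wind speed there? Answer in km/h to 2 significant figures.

With the same pressure gradient and density, V_g ∝ 1/f ∝ 1/sin φ.
V₂ = V₁ · sin φ₁ / sin φ₂ = 176 × sin 50° / sin 27°
V₂ = 176 × 0.7660/0.4540 = 300 km/h

300 km/h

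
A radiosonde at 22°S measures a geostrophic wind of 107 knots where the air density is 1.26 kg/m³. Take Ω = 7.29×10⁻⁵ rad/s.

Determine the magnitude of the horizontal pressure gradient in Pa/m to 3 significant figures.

Coriolis parameter at 22°S:
f = 2Ω sin φ = 2 × 7.29×10⁻⁵ × sin 22° = 5.46×10⁻⁵ s⁻¹
Wind speed in SI: 107 knots = 55.0 m/s
Geostrophic balance rearranged: |∂P/∂n| = f ρ V_g
|∂P/∂n| = 5.46×10⁻⁵ × 1.26 × 55.0 = 3.79×10⁻³ Pa/m

3.79×10⁻³ Pa/m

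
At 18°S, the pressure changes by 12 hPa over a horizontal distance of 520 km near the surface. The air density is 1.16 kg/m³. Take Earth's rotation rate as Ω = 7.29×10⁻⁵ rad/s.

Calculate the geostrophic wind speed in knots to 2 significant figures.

Coriolis parameter at 18°S:
f = 2Ω sin φ = 2 × 7.29×10⁻⁵ × sin 18° = 4.51×10⁻⁵ s⁻¹
Pressure gradient: |∂P/∂n| = 1200 Pa / 520000 m = 2.31×10⁻³ Pa/m
Geostrophic balance (pressure-gradient force = Coriolis force):
V_g = (1/(fρ)) |∂P/∂n| = 2.31×10⁻³ / (4.51×10⁻⁵ × 1.16) = 44.2 m/s
Converting: 44.2 m/s × 1.944 = 86 knots

86 knots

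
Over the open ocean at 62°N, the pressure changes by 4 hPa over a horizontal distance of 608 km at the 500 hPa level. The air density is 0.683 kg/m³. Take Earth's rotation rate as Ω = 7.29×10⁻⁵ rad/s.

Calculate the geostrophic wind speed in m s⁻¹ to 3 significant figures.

Coriolis parameter at 62°N:
f = 2Ω sin φ = 2 × 7.29×10⁻⁵ × sin 62° = 1.29×10⁻⁴ s⁻¹
Pressure gradient: |∂P/∂n| = 400 Pa / 608000 m = 6.58×10⁻⁴ Pa/m
Geostrophic balance (pressure-gradient force = Coriolis force):
V_g = (1/(fρ)) |∂P/∂n| = 6.58×10⁻⁴ / (1.29×10⁻⁴ × 0.683) = 7.48 m/s

7.48 m s⁻¹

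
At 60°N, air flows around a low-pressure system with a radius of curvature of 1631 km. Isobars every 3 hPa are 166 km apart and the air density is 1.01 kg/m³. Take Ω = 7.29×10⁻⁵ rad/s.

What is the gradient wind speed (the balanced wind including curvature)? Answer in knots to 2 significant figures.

Coriolis parameter at 60°N:
f = 2Ω sin φ = 2 × 7.29×10⁻⁵ × sin 60° = 1.26×10⁻⁴ s⁻¹
Pressure gradient: |∂P/∂n| = 300 Pa / 166000 m = 1.81×10⁻³ Pa/m
Geostrophic speed: V_g = |∂P/∂n|/(fρ) = 1.81×10⁻³/(1.26×10⁻⁴ × 1.01) = 14.2 m/s
Around a low, centrifugal force acts outward with Coriolis, so pressure-gradient force balances both:
(1/ρ)|∂P/∂n| = fV + V²/R  →  V² + fR·V − fR·V_g = 0
With fR = 1.26×10⁻⁴ × 1631×10³ m = 206 m/s:
V = [−fR + √((fR)² + 4 fR V_g)]/2 = [−206 + √(206² + 4×206×14.2)]/2 = 13.3 m/s
Subgeostrophic (V < V_g = 14.2 m/s), as expected around a low.
Converting: 13.3 m/s × 1.944 = 26 knots

26 knots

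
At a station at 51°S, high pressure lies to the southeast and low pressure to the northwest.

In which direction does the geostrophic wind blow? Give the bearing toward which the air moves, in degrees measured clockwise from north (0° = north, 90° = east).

225°

The pressure-gradient force points toward the northwest (bearing 315°).
Geostrophic balance: in the Southern Hemisphere the Coriolis force deflects motion to the left, so the geostrophic wind blows 90° to the left of the pressure-gradient force (low pressure on the right).
Rotating 315° by 90° counterclockwise gives 225° — the wind blows toward the southwest.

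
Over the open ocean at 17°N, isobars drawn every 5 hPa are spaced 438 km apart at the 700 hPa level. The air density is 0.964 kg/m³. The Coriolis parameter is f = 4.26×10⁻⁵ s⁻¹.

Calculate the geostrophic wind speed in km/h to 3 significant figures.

100 km/h

Pressure gradient: |∂P/∂n| = 500 Pa / 438000 m = 1.14×10⁻³ Pa/m
Geostrophic balance (pressure-gradient force = Coriolis force):
V_g = (1/(fρ)) |∂P/∂n| = 1.14×10⁻³ / (4.26×10⁻⁵ × 0.964) = 27.8 m/s
Converting: 27.8 m/s × 3.6 = 100 km/h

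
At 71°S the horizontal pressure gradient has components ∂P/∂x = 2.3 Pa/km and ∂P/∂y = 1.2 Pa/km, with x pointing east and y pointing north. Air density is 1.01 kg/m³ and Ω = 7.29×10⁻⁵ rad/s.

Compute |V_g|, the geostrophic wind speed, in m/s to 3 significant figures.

18.6 m/s

Coriolis parameter at 71°S:
f = 2Ω sin φ = 2 × 7.29×10⁻⁵ × sin 71° = 1.38×10⁻⁴ s⁻¹
In the Southern Hemisphere f is negative: f = −1.38×10⁻⁴ s⁻¹.
Component geostrophic relations (x east, y north):
u_g = −(1/(fρ)) ∂P/∂y,  v_g = (1/(fρ)) ∂P/∂x
u_g = −(1.2×10⁻³)/(−1.38×10⁻⁴ × 1.01) = 8.62 m/s;  v_g = (2.3×10⁻³)/(−1.38×10⁻⁴ × 1.01) = −16.5 m/s
|V_g| = √(u_g² + v_g²) = 18.6 m/s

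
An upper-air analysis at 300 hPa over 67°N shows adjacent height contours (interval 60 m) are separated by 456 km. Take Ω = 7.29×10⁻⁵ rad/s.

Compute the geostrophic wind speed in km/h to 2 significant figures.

35 km/h

Coriolis parameter at 67°N:
f = 2Ω sin φ = 2 × 7.29×10⁻⁵ × sin 67° = 1.34×10⁻⁴ s⁻¹
Height gradient: |∂Z/∂n| = 60 m / 456000 m = 1.32×10⁻⁴
On a pressure surface, geostrophic balance gives V_g = (g/f)|∂Z/∂n|:
V_g = 9.81 × 1.32×10⁻⁴ / 1.34×10⁻⁴ = 9.62 m/s
Converting: 9.62 m/s × 3.6 = 35 km/h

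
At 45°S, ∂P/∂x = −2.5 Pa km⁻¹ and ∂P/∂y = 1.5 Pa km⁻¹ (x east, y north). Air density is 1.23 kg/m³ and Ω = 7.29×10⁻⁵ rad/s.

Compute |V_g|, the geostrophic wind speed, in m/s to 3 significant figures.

23.0 m/s

Coriolis parameter at 45°S:
f = 2Ω sin φ = 2 × 7.29×10⁻⁵ × sin 45° = 1.03×10⁻⁴ s⁻¹
In the Southern Hemisphere f is negative: f = −1.03×10⁻⁴ s⁻¹.
Component geostrophic relations (x east, y north):
u_g = −(1/(fρ)) ∂P/∂y,  v_g = (1/(fρ)) ∂P/∂x
u_g = −(1.5×10⁻³)/(−1.03×10⁻⁴ × 1.23) = 11.8 m/s;  v_g = (−2.5×10⁻³)/(−1.03×10⁻⁴ × 1.23) = 19.7 m/s
|V_g| = √(u_g² + v_g²) = 23.0 m/s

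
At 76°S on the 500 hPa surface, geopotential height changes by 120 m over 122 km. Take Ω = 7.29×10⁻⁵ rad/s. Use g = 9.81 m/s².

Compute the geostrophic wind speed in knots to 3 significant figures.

Coriolis parameter at 76°S:
f = 2Ω sin φ = 2 × 7.29×10⁻⁵ × sin 76° = 1.41×10⁻⁴ s⁻¹
Height gradient: |∂Z/∂n| = 120 m / 122000 m = 9.84×10⁻⁴
On a pressure surface, geostrophic balance gives V_g = (g/f)|∂Z/∂n|:
V_g = 9.81 × 9.84×10⁻⁴ / 1.41×10⁻⁴ = 68.2 m/s
Converting: 68.2 m/s × 1.944 = 133 knots

133 knots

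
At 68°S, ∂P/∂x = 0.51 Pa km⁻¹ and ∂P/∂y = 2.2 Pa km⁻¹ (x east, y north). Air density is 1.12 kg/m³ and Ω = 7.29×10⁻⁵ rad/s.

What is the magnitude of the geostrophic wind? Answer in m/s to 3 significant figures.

Coriolis parameter at 68°S:
f = 2Ω sin φ = 2 × 7.29×10⁻⁵ × sin 68° = 1.35×10⁻⁴ s⁻¹
In the Southern Hemisphere f is negative: f = −1.35×10⁻⁴ s⁻¹.
Component geostrophic relations (x east, y north):
u_g = −(1/(fρ)) ∂P/∂y,  v_g = (1/(fρ)) ∂P/∂x
u_g = −(2.2×10⁻³)/(−1.35×10⁻⁴ × 1.12) = 14.5 m/s;  v_g = (0.51×10⁻³)/(−1.35×10⁻⁴ × 1.12) = −3.37 m/s
|V_g| = √(u_g² + v_g²) = 14.9 m/s

14.9 m/s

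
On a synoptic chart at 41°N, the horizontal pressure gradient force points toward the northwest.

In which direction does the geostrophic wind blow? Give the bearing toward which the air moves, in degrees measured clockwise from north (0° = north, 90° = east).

045°

The pressure-gradient force points toward the northwest (bearing 315°).
Geostrophic balance: in the Northern Hemisphere the Coriolis force deflects motion to the right, so the geostrophic wind blows 90° to the right of the pressure-gradient force (low pressure on the left).
Rotating 315° by 90° clockwise gives 045° — the wind blows toward the northeast.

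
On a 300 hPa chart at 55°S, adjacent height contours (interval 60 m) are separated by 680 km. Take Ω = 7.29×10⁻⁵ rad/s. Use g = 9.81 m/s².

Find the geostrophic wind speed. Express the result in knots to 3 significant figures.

Coriolis parameter at 55°S:
f = 2Ω sin φ = 2 × 7.29×10⁻⁵ × sin 55° = 1.19×10⁻⁴ s⁻¹
Height gradient: |∂Z/∂n| = 60 m / 680000 m = 8.82×10⁻⁵
On a pressure surface, geostrophic balance gives V_g = (g/f)|∂Z/∂n|:
V_g = 9.81 × 8.82×10⁻⁵ / 1.19×10⁻⁴ = 7.25 m/s
Converting: 7.25 m/s × 1.944 = 14.1 knots

14.1 knots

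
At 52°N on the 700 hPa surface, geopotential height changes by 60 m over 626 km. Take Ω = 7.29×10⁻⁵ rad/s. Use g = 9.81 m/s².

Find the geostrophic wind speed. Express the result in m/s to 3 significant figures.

8.18 m/s

Coriolis parameter at 52°N:
f = 2Ω sin φ = 2 × 7.29×10⁻⁵ × sin 52° = 1.15×10⁻⁴ s⁻¹
Height gradient: |∂Z/∂n| = 60 m / 626000 m = 9.58×10⁻⁵
On a pressure surface, geostrophic balance gives V_g = (g/f)|∂Z/∂n|:
V_g = 9.81 × 9.58×10⁻⁵ / 1.15×10⁻⁴ = 8.18 m/s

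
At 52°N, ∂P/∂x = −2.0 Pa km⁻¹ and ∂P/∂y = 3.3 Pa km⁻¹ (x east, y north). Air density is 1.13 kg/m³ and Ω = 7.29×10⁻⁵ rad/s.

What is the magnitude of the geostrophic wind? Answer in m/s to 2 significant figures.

30 m/s

Coriolis parameter at 52°N:
f = 2Ω sin φ = 2 × 7.29×10⁻⁵ × sin 52° = 1.15×10⁻⁴ s⁻¹
Component geostrophic relations (x east, y north):
u_g = −(1/(fρ)) ∂P/∂y,  v_g = (1/(fρ)) ∂P/∂x
u_g = −(3.3×10⁻³)/(1.15×10⁻⁴ × 1.13) = −25.4 m/s;  v_g = (−2.0×10⁻³)/(1.15×10⁻⁴ × 1.13) = −15.4 m/s
|V_g| = √(u_g² + v_g²) = 29.7 m/s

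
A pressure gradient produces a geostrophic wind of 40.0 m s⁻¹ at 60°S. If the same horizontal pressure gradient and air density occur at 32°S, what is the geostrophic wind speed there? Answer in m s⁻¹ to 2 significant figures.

With the same pressure gradient and density, V_g ∝ 1/f ∝ 1/sin φ.
V₂ = V₁ · sin φ₁ / sin φ₂ = 40.0 × sin 60° / sin 32°
V₂ = 40.0 × 0.8660/0.5299 = 65 m s⁻¹

65 m s⁻¹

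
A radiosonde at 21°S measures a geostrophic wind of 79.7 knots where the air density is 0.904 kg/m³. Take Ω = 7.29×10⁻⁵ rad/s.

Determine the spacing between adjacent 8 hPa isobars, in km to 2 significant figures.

410 km

Coriolis parameter at 21°S:
f = 2Ω sin φ = 2 × 7.29×10⁻⁵ × sin 21° = 5.23×10⁻⁵ s⁻¹
Wind speed in SI: 79.7 knots = 41.0 m/s
Geostrophic balance rearranged: |∂P/∂n| = f ρ V_g
|∂P/∂n| = 5.23×10⁻⁵ × 0.904 × 41.0 = 1.94×10⁻³ Pa/m
Isobar spacing: Δn = ΔP/|∂P/∂n| = 800 Pa / 1.94×10⁻³ Pa/m = 413084 m ≈ 410 km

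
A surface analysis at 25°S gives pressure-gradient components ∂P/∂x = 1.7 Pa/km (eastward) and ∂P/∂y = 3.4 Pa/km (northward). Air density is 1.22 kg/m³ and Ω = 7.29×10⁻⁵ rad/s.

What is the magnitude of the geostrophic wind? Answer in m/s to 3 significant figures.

50.6 m/s

Coriolis parameter at 25°S:
f = 2Ω sin φ = 2 × 7.29×10⁻⁵ × sin 25° = 6.16×10⁻⁵ s⁻¹
In the Southern Hemisphere f is negative: f = −6.16×10⁻⁵ s⁻¹.
Component geostrophic relations (x east, y north):
u_g = −(1/(fρ)) ∂P/∂y,  v_g = (1/(fρ)) ∂P/∂x
u_g = −(3.4×10⁻³)/(−6.16×10⁻⁵ × 1.22) = 45.2 m/s;  v_g = (1.7×10⁻³)/(−6.16×10⁻⁵ × 1.22) = −22.6 m/s
|V_g| = √(u_g² + v_g²) = 50.6 m/s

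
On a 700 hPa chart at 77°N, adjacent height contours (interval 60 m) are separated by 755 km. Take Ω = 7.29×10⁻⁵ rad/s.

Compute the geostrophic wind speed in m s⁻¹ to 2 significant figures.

5.5 m s⁻¹

Coriolis parameter at 77°N:
f = 2Ω sin φ = 2 × 7.29×10⁻⁵ × sin 77° = 1.42×10⁻⁴ s⁻¹
Height gradient: |∂Z/∂n| = 60 m / 755000 m = 7.95×10⁻⁵
On a pressure surface, geostrophic balance gives V_g = (g/f)|∂Z/∂n|:
V_g = 9.81 × 7.95×10⁻⁵ / 1.42×10⁻⁴ = 5.49 m/s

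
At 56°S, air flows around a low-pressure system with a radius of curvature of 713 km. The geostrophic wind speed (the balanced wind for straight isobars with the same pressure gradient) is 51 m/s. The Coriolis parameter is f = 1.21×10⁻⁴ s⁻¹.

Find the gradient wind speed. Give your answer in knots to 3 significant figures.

Around a low, centrifugal force acts outward with Coriolis, so pressure-gradient force balances both:
(1/ρ)|∂P/∂n| = fV + V²/R  →  V² + fR·V − fR·V_g = 0
With fR = 1.21×10⁻⁴ × 713×10³ m = 86.3 m/s:
V = [−fR + √((fR)² + 4 fR V_g)]/2 = [−86.3 + √(86.3² + 4×86.3×51)]/2 = 36 m/s
Subgeostrophic (V < V_g = 51 m/s), as expected around a low.
Converting: 36 m/s × 1.944 = 70.0 knots

70.0 knots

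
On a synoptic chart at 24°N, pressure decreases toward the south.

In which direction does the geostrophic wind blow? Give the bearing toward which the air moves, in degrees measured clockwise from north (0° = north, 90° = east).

The pressure-gradient force points toward the south (bearing 180°).
Geostrophic balance: in the Northern Hemisphere the Coriolis force deflects motion to the right, so the geostrophic wind blows 90° to the right of the pressure-gradient force (low pressure on the left).
Rotating 180° by 90° clockwise gives 270° — the wind blows toward the west.

270°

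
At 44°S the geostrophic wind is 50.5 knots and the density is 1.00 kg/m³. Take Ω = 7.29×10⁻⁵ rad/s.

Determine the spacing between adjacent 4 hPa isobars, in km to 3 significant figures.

Coriolis parameter at 44°S:
f = 2Ω sin φ = 2 × 7.29×10⁻⁵ × sin 44° = 1.01×10⁻⁴ s⁻¹
Wind speed in SI: 50.5 knots = 26.0 m/s
Geostrophic balance rearranged: |∂P/∂n| = f ρ V_g
|∂P/∂n| = 1.01×10⁻⁴ × 1.00 × 26.0 = 2.63×10⁻³ Pa/m
Isobar spacing: Δn = ΔP/|∂P/∂n| = 400 Pa / 2.63×10⁻³ Pa/m = 152020 m ≈ 152 km

152 km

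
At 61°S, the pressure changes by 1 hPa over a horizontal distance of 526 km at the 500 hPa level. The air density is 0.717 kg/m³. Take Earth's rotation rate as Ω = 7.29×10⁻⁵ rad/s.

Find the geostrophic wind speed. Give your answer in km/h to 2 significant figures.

7.5 km/h

Coriolis parameter at 61°S:
f = 2Ω sin φ = 2 × 7.29×10⁻⁵ × sin 61° = 1.28×10⁻⁴ s⁻¹
Pressure gradient: |∂P/∂n| = 100 Pa / 526000 m = 1.90×10⁻⁴ Pa/m
Geostrophic balance (pressure-gradient force = Coriolis force):
V_g = (1/(fρ)) |∂P/∂n| = 1.90×10⁻⁴ / (1.28×10⁻⁴ × 0.717) = 2.08 m/s
Converting: 2.08 m/s × 3.6 = 7.5 km/h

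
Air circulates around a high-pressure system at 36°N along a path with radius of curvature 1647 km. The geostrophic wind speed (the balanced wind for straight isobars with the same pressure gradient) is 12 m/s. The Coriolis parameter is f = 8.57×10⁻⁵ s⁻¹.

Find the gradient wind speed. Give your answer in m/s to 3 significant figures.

Around a high, pressure-gradient force acts outward with centrifugal, so Coriolis balances both:
fV = (1/ρ)|∂P/∂n| + V²/R  →  V² − fR·V + fR·V_g = 0
With fR = 8.57×10⁻⁵ × 1647×10³ m = 141 m/s:
V = [fR − √((fR)² − 4 fR V_g)]/2 = [141 − √(141² − 4×141×12)]/2 = 13.2 m/s
Supergeostrophic (V > V_g = 12 m/s), as expected around a high.

13.2 m/s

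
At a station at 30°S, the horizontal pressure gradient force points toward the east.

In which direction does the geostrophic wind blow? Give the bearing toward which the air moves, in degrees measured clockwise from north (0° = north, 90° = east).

000°

The pressure-gradient force points toward the east (bearing 090°).
Geostrophic balance: in the Southern Hemisphere the Coriolis force deflects motion to the left, so the geostrophic wind blows 90° to the left of the pressure-gradient force (low pressure on the right).
Rotating 090° by 90° counterclockwise gives 000° — the wind blows toward the north.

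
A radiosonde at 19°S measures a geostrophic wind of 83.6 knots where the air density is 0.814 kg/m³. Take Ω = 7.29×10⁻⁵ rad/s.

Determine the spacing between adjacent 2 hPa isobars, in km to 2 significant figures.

120 km

Coriolis parameter at 19°S:
f = 2Ω sin φ = 2 × 7.29×10⁻⁵ × sin 19° = 4.75×10⁻⁵ s⁻¹
Wind speed in SI: 83.6 knots = 43.0 m/s
Geostrophic balance rearranged: |∂P/∂n| = f ρ V_g
|∂P/∂n| = 4.75×10⁻⁵ × 0.814 × 43.0 = 1.66×10⁻³ Pa/m
Isobar spacing: Δn = ΔP/|∂P/∂n| = 200 Pa / 1.66×10⁻³ Pa/m = 120354 m ≈ 120 km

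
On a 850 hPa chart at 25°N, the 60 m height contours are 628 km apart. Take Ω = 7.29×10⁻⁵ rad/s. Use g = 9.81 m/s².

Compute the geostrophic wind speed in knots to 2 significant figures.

30 knots

Coriolis parameter at 25°N:
f = 2Ω sin φ = 2 × 7.29×10⁻⁵ × sin 25° = 6.16×10⁻⁵ s⁻¹
Height gradient: |∂Z/∂n| = 60 m / 628000 m = 9.55×10⁻⁵
On a pressure surface, geostrophic balance gives V_g = (g/f)|∂Z/∂n|:
V_g = 9.81 × 9.55×10⁻⁵ / 6.16×10⁻⁵ = 15.2 m/s
Converting: 15.2 m/s × 1.944 = 30 knots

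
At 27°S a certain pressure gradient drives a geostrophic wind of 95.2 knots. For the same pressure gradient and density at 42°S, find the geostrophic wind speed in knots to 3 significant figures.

With the same pressure gradient and density, V_g ∝ 1/f ∝ 1/sin φ.
V₂ = V₁ · sin φ₁ / sin φ₂ = 95.2 × sin 27° / sin 42°
V₂ = 95.2 × 0.4540/0.6691 = 64.6 knots

64.6 knots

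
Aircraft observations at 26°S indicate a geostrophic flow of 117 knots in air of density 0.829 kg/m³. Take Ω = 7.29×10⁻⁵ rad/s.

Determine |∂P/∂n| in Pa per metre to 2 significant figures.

3.2×10⁻³ Pa/m

Coriolis parameter at 26°S:
f = 2Ω sin φ = 2 × 7.29×10⁻⁵ × sin 26° = 6.39×10⁻⁵ s⁻¹
Wind speed in SI: 117 knots = 60.2 m/s
Geostrophic balance rearranged: |∂P/∂n| = f ρ V_g
|∂P/∂n| = 6.39×10⁻⁵ × 0.829 × 60.2 = 3.19×10⁻³ Pa/m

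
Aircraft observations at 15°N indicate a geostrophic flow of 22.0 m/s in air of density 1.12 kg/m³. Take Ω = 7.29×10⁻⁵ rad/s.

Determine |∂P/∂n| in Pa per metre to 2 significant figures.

9.3×10⁻⁴ Pa/m

Coriolis parameter at 15°N:
f = 2Ω sin φ = 2 × 7.29×10⁻⁵ × sin 15° = 3.77×10⁻⁵ s⁻¹
Geostrophic balance rearranged: |∂P/∂n| = f ρ V_g
|∂P/∂n| = 3.77×10⁻⁵ × 1.12 × 22.0 = 9.30×10⁻⁴ Pa/m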